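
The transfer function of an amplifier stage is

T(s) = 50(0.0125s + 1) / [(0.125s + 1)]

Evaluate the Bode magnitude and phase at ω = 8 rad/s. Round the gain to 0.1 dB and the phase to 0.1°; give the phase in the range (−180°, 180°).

31.0 dB, -39.3°

At ω = 8 rad/s:
zero (1 + j8·0.0125) = 1 + j0.1 → |·| ≈ 1.005, ∠ ≈ 5.71°
pole (1 + j8·0.125) = 1 + j1 → |·| ≈ 1.4142, ∠ ≈ 45.00°
|T| = 50 · 1.005 / (1.4142) ≈ 35.532
Gain = 20 log₁₀(35.532) ≈ 31.01 dB
∠T = (5.71°) − (45.00°) = -39.29°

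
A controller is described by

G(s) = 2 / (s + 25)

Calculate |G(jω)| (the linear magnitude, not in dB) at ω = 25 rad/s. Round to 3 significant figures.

0.0566

At s = jω = j25:
pole (s+25): 25 + j25 → |·| = √(25²+25²) = √1250 ≈ 35.355, ∠ = arctan(25/25) ≈ 45.00°
|G| = 2 / 35.355 ≈ 0.056569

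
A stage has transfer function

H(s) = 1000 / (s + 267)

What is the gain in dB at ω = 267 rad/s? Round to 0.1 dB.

Substitute s = j267:
Numerator: 1000 = 1000 + j0
Denominator: (j267) + 267 = 267 + j267
|N| = √(1000² + 0²) ≈ 1000, ∠N ≈ 0.00°
|D| = √(267² + 267²) ≈ 377.6, ∠D ≈ 45.00°
|H| = 1000 / 377.6 ≈ 2.6483
Gain = 20 log₁₀(2.6483) ≈ 8.46 dB

8.5 dB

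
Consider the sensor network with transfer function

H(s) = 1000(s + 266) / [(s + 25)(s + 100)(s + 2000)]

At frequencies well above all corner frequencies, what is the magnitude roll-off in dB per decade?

Each pole contributes −20 dB/decade at high frequency; each zero contributes +20 dB/decade.
Net: 1 zero(s) − 3 pole(s) → -40 dB/decade.

-40 dB/decade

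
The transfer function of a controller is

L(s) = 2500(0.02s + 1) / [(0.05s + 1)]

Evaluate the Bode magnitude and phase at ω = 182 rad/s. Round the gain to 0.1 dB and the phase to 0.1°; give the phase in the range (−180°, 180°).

60.3 dB, -9.1°

At ω = 182 rad/s:
zero (1 + j182·0.02) = 1 + j3.64 → |·| ≈ 3.7749, ∠ ≈ 74.64°
pole (1 + j182·0.05) = 1 + j9.1 → |·| ≈ 9.1548, ∠ ≈ 83.73°
|L| = 2500 · 3.7749 / (9.1548) ≈ 1030.9
Gain = 20 log₁₀(1030.9) ≈ 60.26 dB
∠L = (74.64°) − (83.73°) = -9.09°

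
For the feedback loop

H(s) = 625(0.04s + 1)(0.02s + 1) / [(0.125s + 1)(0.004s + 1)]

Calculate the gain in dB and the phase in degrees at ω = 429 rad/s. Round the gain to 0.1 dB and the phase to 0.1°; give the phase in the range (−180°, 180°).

At ω = 429 rad/s:
zero (1 + j429·0.04) = 1 + j17.16 → |·| ≈ 17.189, ∠ ≈ 86.66°
zero (1 + j429·0.02) = 1 + j8.58 → |·| ≈ 8.6381, ∠ ≈ 83.35°
pole (1 + j429·0.125) = 1 + j53.625 → |·| ≈ 53.634, ∠ ≈ 88.93°
pole (1 + j429·0.004) = 1 + j1.716 → |·| ≈ 1.9861, ∠ ≈ 59.77°
|H| = 625 · 17.189 · 8.6381 / (53.634 · 1.9861) ≈ 871.18
Gain = 20 log₁₀(871.18) ≈ 58.80 dB
∠H = (86.66° + 83.35°) − (88.93° + 59.77°) = 21.31°

58.8 dB, 21.3°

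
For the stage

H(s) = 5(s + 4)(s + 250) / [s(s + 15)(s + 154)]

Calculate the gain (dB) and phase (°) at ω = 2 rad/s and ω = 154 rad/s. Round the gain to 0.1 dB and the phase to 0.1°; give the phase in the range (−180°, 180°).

At s = jω = j2:
zero (s+4): 4 + j2 → |·| = √(4²+2²) = √20 ≈ 4.4721, ∠ = arctan(2/4) ≈ 26.57°
zero (s+250): 250 + j2 → |·| = √(250²+2²) = √62504 ≈ 250.01, ∠ = arctan(2/250) ≈ 0.46°
pole (s+15): 15 + j2 → |·| = √(15²+2²) = √229 ≈ 15.133, ∠ = arctan(2/15) ≈ 7.59°
pole (s+154): 154 + j2 → |·| = √(154²+2²) = √23720 ≈ 154.01, ∠ = arctan(2/154) ≈ 0.74°
pole at origin: |s| = 2, ∠ = 90.00° (in denominator)
|H| = 5 · 1118.1 / 4661.3 ≈ 1.1993
Gain = 20 log₁₀(1.1993) ≈ 1.58 dB
∠H = 27.03° − 98.33° = -71.30°

At s = jω = j154:
zero (s+4): 4 + j154 → |·| = √(4²+154²) = √23732 ≈ 154.05, ∠ = arctan(154/4) ≈ 88.51°
zero (s+250): 250 + j154 → |·| = √(250²+154²) = √86216 ≈ 293.63, ∠ = arctan(154/250) ≈ 31.63°
pole (s+15): 15 + j154 → |·| = √(15²+154²) = √23941 ≈ 154.73, ∠ = arctan(154/15) ≈ 84.44°
pole (s+154): 154 + j154 → |·| = √(154²+154²) = √47432 ≈ 217.79, ∠ = arctan(154/154) ≈ 45.00°
pole at origin: |s| = 154, ∠ = 90.00° (in denominator)
|H| = 5 · 45234 / 5.1896e+06 ≈ 0.043581
Gain = 20 log₁₀(0.043581) ≈ -27.21 dB
∠H = 120.14° − 219.44° = -99.30°

ω = 2: 1.6 dB, -71.3°; ω = 154: -27.2 dB, -99.3°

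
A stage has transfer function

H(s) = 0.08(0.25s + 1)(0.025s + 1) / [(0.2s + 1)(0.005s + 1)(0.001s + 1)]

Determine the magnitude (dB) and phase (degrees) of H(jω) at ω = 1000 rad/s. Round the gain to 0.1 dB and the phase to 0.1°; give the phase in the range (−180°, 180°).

At ω = 1000 rad/s:
zero (1 + j1000·0.25) = 1 + j250 → |·| ≈ 250, ∠ ≈ 89.77°
zero (1 + j1000·0.025) = 1 + j25 → |·| ≈ 25.02, ∠ ≈ 87.71°
pole (1 + j1000·0.2) = 1 + j200 → |·| ≈ 200, ∠ ≈ 89.71°
pole (1 + j1000·0.005) = 1 + j5 → |·| ≈ 5.099, ∠ ≈ 78.69°
pole (1 + j1000·0.001) = 1 + j1 → |·| ≈ 1.4142, ∠ ≈ 45.00°
|H| = 0.08 · 250 · 25.02 / (200 · 5.099 · 1.4142) ≈ 0.34697
Gain = 20 log₁₀(0.34697) ≈ -9.19 dB
∠H = (89.77° + 87.71°) − (89.71° + 78.69° + 45.00°) = -35.92°

-9.2 dB, -35.9°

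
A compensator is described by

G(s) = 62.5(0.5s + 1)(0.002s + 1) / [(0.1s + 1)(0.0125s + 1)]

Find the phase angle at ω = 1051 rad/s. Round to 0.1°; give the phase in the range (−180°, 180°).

-20.7°

At ω = 1051 rad/s:
zero (1 + j1051·0.5) = 1 + j525.5 → |·| ≈ 525.5, ∠ ≈ 89.89°
zero (1 + j1051·0.002) = 1 + j2.102 → |·| ≈ 2.3277, ∠ ≈ 64.56°
pole (1 + j1051·0.1) = 1 + j105.1 → |·| ≈ 105.1, ∠ ≈ 89.45°
pole (1 + j1051·0.0125) = 1 + j13.1375 → |·| ≈ 13.176, ∠ ≈ 85.65°
∠G = (89.89° + 64.56°) − (89.45° + 85.65°) = -20.65°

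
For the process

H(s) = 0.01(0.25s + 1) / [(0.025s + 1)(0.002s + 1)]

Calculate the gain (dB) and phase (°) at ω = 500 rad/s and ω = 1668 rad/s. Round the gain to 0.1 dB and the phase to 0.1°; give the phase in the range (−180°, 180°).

At ω = 500 rad/s:
zero (1 + j500·0.25) = 1 + j125 → |·| ≈ 125, ∠ ≈ 89.54°
pole (1 + j500·0.025) = 1 + j12.5 → |·| ≈ 12.54, ∠ ≈ 85.43°
pole (1 + j500·0.002) = 1 + j1 → |·| ≈ 1.4142, ∠ ≈ 45.00°
|H| = 0.01 · 125 / (12.54 · 1.4142) ≈ 0.070486
Gain = 20 log₁₀(0.070486) ≈ -23.04 dB
∠H = (89.54°) − (85.43° + 45.00°) = -40.89°

At ω = 1668 rad/s:
zero (1 + j1668·0.25) = 1 + j417 → |·| ≈ 417, ∠ ≈ 89.86°
pole (1 + j1668·0.025) = 1 + j41.7 → |·| ≈ 41.712, ∠ ≈ 88.63°
pole (1 + j1668·0.002) = 1 + j3.336 → |·| ≈ 3.4827, ∠ ≈ 73.31°
|H| = 0.01 · 417 / (41.712 · 3.4827) ≈ 0.028705
Gain = 20 log₁₀(0.028705) ≈ -30.84 dB
∠H = (89.86°) − (88.63° + 73.31°) = -72.08°

ω = 500: -23.0 dB, -40.9°; ω = 1668: -30.8 dB, -72.1°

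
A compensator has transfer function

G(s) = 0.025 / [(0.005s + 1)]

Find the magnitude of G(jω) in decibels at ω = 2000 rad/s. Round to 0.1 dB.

At ω = 2000 rad/s:
pole (1 + j2000·0.005) = 1 + j10 → |·| ≈ 10.05, ∠ ≈ 84.29°
|G| = 0.025 · 1 / (10.05) ≈ 0.0024876
Gain = 20 log₁₀(0.0024876) ≈ -52.08 dB

-52.1 dB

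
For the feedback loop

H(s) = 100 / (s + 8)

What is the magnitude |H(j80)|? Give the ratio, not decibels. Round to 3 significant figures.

Substitute s = j80:
Numerator: 100 = 100 + j0
Denominator: (j80) + 8 = 8 + j80
|N| = √(100² + 0²) ≈ 100, ∠N ≈ 0.00°
|D| = √(8² + 80²) ≈ 80.399, ∠D ≈ 84.29°
|H| = 100 / 80.399 ≈ 1.2438

1.24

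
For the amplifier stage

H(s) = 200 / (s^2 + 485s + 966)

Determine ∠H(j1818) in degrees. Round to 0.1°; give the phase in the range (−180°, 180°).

-165.1°

Substitute s = j1818:
Numerator: 200 = 200 + j0
Denominator: (j1818)^2 + 485(j1818) + 966 = -3304158 + j881730
|N| = √(200² + 0²) ≈ 200, ∠N ≈ 0.00°
|D| = √(3304158² + 881730²) ≈ 3.4198e+06, ∠D ≈ 165.06°
∠H = 0.00° − 165.06° = -165.06°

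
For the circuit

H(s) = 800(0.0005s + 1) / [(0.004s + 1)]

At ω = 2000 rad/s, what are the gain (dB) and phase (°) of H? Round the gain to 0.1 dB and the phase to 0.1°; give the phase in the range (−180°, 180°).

At ω = 2000 rad/s:
zero (1 + j2000·0.0005) = 1 + j1 → |·| ≈ 1.4142, ∠ ≈ 45.00°
pole (1 + j2000·0.004) = 1 + j8 → |·| ≈ 8.0623, ∠ ≈ 82.87°
|H| = 800 · 1.4142 / (8.0623) ≈ 140.33
Gain = 20 log₁₀(140.33) ≈ 42.94 dB
∠H = (45.00°) − (82.87°) = -37.87°

42.9 dB, -37.9°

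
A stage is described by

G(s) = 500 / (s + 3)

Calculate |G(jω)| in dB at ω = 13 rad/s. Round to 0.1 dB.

31.5 dB

At s = jω = j13:
pole (s+3): 3 + j13 → |·| = √(3²+13²) = √178 ≈ 13.342, ∠ = arctan(13/3) ≈ 77.01°
|G| = 500 / 13.342 ≈ 37.476
Gain = 20 log₁₀(37.476) ≈ 31.48 dB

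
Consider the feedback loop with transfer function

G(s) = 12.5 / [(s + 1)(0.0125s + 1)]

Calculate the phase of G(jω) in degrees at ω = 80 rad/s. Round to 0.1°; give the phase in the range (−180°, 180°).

-134.3°

At ω = 80 rad/s:
pole (1 + j80·1) = 1 + j80 → |·| ≈ 80.006, ∠ ≈ 89.28°
pole (1 + j80·0.0125) = 1 + j1 → |·| ≈ 1.4142, ∠ ≈ 45.00°
∠G = (0°) − (89.28° + 45.00°) = -134.28°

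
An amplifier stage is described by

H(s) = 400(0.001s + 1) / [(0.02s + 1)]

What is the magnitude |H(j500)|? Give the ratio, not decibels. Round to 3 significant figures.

At ω = 500 rad/s:
zero (1 + j500·0.001) = 1 + j0.5 → |·| ≈ 1.118, ∠ ≈ 26.57°
pole (1 + j500·0.02) = 1 + j10 → |·| ≈ 10.05, ∠ ≈ 84.29°
|H| = 400 · 1.118 / (10.05) ≈ 44.498

44.5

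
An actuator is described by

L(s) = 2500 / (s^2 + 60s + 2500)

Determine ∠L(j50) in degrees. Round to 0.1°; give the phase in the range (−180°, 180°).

-90.0°

At s = jω = j50:
quadratic: (j50)² + 60·j50 + 2500 = 0 + j3000 → |·| ≈ 3000, ∠ ≈ 90.00°
∠L = 0.00° − 90.00° = -90.00°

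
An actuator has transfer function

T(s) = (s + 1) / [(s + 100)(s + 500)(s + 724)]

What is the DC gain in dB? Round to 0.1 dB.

T(0) = 1·1 / (100·500·724) ≈ 2.7624e-08
20 log₁₀(2.7624e-08) ≈ -151.17 dB

-151.2 dB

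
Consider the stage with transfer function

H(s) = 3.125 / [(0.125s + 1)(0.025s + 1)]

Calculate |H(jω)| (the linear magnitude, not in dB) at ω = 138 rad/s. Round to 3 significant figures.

0.0503

At ω = 138 rad/s:
pole (1 + j138·0.125) = 1 + j17.25 → |·| ≈ 17.279, ∠ ≈ 86.68°
pole (1 + j138·0.025) = 1 + j3.45 → |·| ≈ 3.592, ∠ ≈ 73.84°
|H| = 3.125 · 1 / (17.279 · 3.592) ≈ 0.050349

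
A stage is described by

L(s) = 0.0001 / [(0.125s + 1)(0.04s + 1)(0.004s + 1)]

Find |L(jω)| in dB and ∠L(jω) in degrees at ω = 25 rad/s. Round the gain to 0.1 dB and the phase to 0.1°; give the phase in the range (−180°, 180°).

-93.4 dB, -123.0°

At ω = 25 rad/s:
pole (1 + j25·0.125) = 1 + j3.125 → |·| ≈ 3.2811, ∠ ≈ 72.26°
pole (1 + j25·0.04) = 1 + j1 → |·| ≈ 1.4142, ∠ ≈ 45.00°
pole (1 + j25·0.004) = 1 + j0.1 → |·| ≈ 1.005, ∠ ≈ 5.71°
|L| = 0.0001 · 1 / (3.2811 · 1.4142 · 1.005) ≈ 2.1444e-05
Gain = 20 log₁₀(2.1444e-05) ≈ -93.37 dB
∠L = (0°) − (72.26° + 45.00° + 5.71°) = -122.97°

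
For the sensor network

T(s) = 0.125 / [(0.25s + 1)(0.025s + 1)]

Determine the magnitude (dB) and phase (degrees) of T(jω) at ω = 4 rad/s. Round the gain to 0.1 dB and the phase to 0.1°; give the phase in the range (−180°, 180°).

-21.1 dB, -50.7°

At ω = 4 rad/s:
pole (1 + j4·0.25) = 1 + j1 → |·| ≈ 1.4142, ∠ ≈ 45.00°
pole (1 + j4·0.025) = 1 + j0.1 → |·| ≈ 1.005, ∠ ≈ 5.71°
|T| = 0.125 · 1 / (1.4142 · 1.005) ≈ 0.087949
Gain = 20 log₁₀(0.087949) ≈ -21.12 dB
∠T = (0°) − (45.00° + 5.71°) = -50.71°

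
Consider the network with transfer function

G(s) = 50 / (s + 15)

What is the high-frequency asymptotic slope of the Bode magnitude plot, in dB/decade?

Each pole contributes −20 dB/decade at high frequency; each zero contributes +20 dB/decade.
Net: 0 zero(s) − 1 pole(s) → -20 dB/decade.

-20 dB/decade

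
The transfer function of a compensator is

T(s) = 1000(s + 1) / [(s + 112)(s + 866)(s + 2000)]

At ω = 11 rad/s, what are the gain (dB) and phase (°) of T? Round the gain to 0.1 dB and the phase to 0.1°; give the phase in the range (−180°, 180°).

At s = jω = j11:
zero (s+1): 1 + j11 → |·| = √(1²+11²) = √122 ≈ 11.045, ∠ = arctan(11/1) ≈ 84.81°
pole (s+112): 112 + j11 → |·| = √(112²+11²) = √12665 ≈ 112.54, ∠ = arctan(11/112) ≈ 5.61°
pole (s+866): 866 + j11 → |·| = √(866²+11²) = √750077 ≈ 866.07, ∠ = arctan(11/866) ≈ 0.73°
pole (s+2000): 2000 + j11 → |·| = √(2000²+11²) = √4000121 ≈ 2000, ∠ = arctan(11/2000) ≈ 0.32°
|T| = 1000 · 11.045 / 1.9494e+08 ≈ 5.6658e-05
Gain = 20 log₁₀(5.6658e-05) ≈ -84.93 dB
∠T = 84.81° − 6.66° = 78.15°

-84.9 dB, 78.2°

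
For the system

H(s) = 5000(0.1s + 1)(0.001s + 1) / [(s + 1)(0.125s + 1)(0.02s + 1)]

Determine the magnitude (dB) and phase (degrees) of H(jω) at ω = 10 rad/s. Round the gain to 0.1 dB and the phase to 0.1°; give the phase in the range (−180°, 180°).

At ω = 10 rad/s:
zero (1 + j10·0.1) = 1 + j1 → |·| ≈ 1.4142, ∠ ≈ 45.00°
zero (1 + j10·0.001) = 1 + j0.01 → |·| ≈ 1, ∠ ≈ 0.57°
pole (1 + j10·1) = 1 + j10 → |·| ≈ 10.05, ∠ ≈ 84.29°
pole (1 + j10·0.125) = 1 + j1.25 → |·| ≈ 1.6008, ∠ ≈ 51.34°
pole (1 + j10·0.02) = 1 + j0.2 → |·| ≈ 1.0198, ∠ ≈ 11.31°
|H| = 5000 · 1.4142 · 1 / (10.05 · 1.6008 · 1.0198) ≈ 430.99
Gain = 20 log₁₀(430.99) ≈ 52.69 dB
∠H = (45.00° + 0.57°) − (84.29° + 51.34° + 11.31°) = -101.37°

52.7 dB, -101.4°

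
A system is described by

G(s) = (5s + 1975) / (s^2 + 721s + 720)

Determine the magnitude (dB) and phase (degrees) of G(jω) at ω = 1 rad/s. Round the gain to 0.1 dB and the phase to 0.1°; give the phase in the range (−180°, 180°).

Substitute s = j1:
Numerator: 5(j1) + 1975 = 1975 + j5
Denominator: (j1)^2 + 721(j1) + 720 = 719 + j721
|N| = √(1975² + 5²) ≈ 1975, ∠N ≈ 0.15°
|D| = √(719² + 721²) ≈ 1018.2, ∠D ≈ 45.08°
|G| = 1975 / 1018.2 ≈ 1.9397
Gain = 20 log₁₀(1.9397) ≈ 5.75 dB
∠G = 0.15° − 45.08° = -44.93°

5.8 dB, -44.9°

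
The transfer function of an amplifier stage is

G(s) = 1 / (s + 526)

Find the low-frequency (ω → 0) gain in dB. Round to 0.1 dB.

-54.4 dB

G(0) = 1 / 526 ≈ 0.0019011
20 log₁₀(0.0019011) ≈ -54.42 dB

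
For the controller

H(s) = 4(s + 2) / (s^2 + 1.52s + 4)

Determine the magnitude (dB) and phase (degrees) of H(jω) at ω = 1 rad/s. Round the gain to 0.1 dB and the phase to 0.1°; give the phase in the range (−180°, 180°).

At s = jω = j1:
zero (s+2): 2 + j1 → |·| = √(2²+1²) = √5 ≈ 2.2361, ∠ = arctan(1/2) ≈ 26.57°
quadratic: (j1)² + 1.52·j1 + 4 = 3 + j1.52 → |·| ≈ 3.3631, ∠ ≈ 26.87°
|H| = 4 · 2.2361 / 3.3631 ≈ 2.6596
Gain = 20 log₁₀(2.6596) ≈ 8.50 dB
∠H = 26.57° − 26.87° = -0.30°

8.5 dB, -0.3°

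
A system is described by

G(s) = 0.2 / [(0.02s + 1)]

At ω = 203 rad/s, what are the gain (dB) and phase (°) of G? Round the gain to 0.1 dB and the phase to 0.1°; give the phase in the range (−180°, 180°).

-26.4 dB, -76.2°

At ω = 203 rad/s:
pole (1 + j203·0.02) = 1 + j4.06 → |·| ≈ 4.1813, ∠ ≈ 76.16°
|G| = 0.2 · 1 / (4.1813) ≈ 0.047832
Gain = 20 log₁₀(0.047832) ≈ -26.41 dB
∠G = (0°) − (76.16°) = -76.16°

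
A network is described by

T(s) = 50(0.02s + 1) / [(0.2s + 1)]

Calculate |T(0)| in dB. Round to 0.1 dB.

T(0) = 50 · 1 / 1 = 50
20 log₁₀(50) ≈ 33.98 dB

34.0 dB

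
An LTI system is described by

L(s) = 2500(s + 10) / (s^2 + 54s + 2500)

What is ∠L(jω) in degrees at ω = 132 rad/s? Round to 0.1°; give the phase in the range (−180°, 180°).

-68.8°

At s = jω = j132:
zero (s+10): 10 + j132 → |·| = √(10²+132²) = √17524 ≈ 132.38, ∠ = arctan(132/10) ≈ 85.67°
quadratic: (j132)² + 54·j132 + 2500 = -14924 + j7128 → |·| ≈ 16539, ∠ ≈ 154.47°
∠L = 85.67° − 154.47° = -68.80°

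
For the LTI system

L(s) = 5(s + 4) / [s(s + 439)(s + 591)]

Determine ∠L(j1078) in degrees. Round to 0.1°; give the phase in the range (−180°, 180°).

-129.3°

At s = jω = j1078:
zero (s+4): 4 + j1078 → |·| = √(4²+1078²) = √1162100 ≈ 1078, ∠ = arctan(1078/4) ≈ 89.79°
pole (s+439): 439 + j1078 → |·| = √(439²+1078²) = √1354805 ≈ 1164, ∠ = arctan(1078/439) ≈ 67.84°
pole (s+591): 591 + j1078 → |·| = √(591²+1078²) = √1511365 ≈ 1229.4, ∠ = arctan(1078/591) ≈ 61.27°
pole at origin: |s| = 1078, ∠ = 90.00° (in denominator)
∠L = 89.79° − 219.11° = -129.32°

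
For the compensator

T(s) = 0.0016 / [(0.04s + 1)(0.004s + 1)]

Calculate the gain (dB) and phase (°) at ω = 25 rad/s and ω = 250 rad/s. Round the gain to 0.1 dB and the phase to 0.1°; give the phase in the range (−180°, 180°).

At ω = 25 rad/s:
pole (1 + j25·0.04) = 1 + j1 → |·| ≈ 1.4142, ∠ ≈ 45.00°
pole (1 + j25·0.004) = 1 + j0.1 → |·| ≈ 1.005, ∠ ≈ 5.71°
|T| = 0.0016 · 1 / (1.4142 · 1.005) ≈ 0.0011258
Gain = 20 log₁₀(0.0011258) ≈ -58.97 dB
∠T = (0°) − (45.00° + 5.71°) = -50.71°

At ω = 250 rad/s:
pole (1 + j250·0.04) = 1 + j10 → |·| ≈ 10.05, ∠ ≈ 84.29°
pole (1 + j250·0.004) = 1 + j1 → |·| ≈ 1.4142, ∠ ≈ 45.00°
|T| = 0.0016 · 1 / (10.05 · 1.4142) ≈ 0.00011258
Gain = 20 log₁₀(0.00011258) ≈ -78.97 dB
∠T = (0°) − (84.29° + 45.00°) = -129.29°

ω = 25: -59.0 dB, -50.7°; ω = 250: -79.0 dB, -129.3°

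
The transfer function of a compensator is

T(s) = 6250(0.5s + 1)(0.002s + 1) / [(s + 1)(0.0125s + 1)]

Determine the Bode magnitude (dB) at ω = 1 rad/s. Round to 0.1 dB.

73.9 dB

At ω = 1 rad/s:
zero (1 + j1·0.5) = 1 + j0.5 → |·| ≈ 1.118, ∠ ≈ 26.57°
zero (1 + j1·0.002) = 1 + j0.002 → |·| ≈ 1, ∠ ≈ 0.11°
pole (1 + j1·1) = 1 + j1 → |·| ≈ 1.4142, ∠ ≈ 45.00°
pole (1 + j1·0.0125) = 1 + j0.0125 → |·| ≈ 1.0001, ∠ ≈ 0.72°
|T| = 6250 · 1.118 · 1 / (1.4142 · 1.0001) ≈ 4940.5
Gain = 20 log₁₀(4940.5) ≈ 73.88 dB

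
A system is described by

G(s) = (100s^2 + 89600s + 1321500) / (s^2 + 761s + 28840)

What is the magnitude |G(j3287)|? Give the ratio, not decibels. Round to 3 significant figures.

101

Substitute s = j3287:
Numerator: 100(j3287)^2 + 89600(j3287) + 1321500 = -1079115400 + j294515200
Denominator: (j3287)^2 + 761(j3287) + 28840 = -10775529 + j2501407
|N| = √(1079115400² + 294515200²) ≈ 1.1186e+09, ∠N ≈ 164.73°
|D| = √(10775529² + 2501407²) ≈ 1.1062e+07, ∠D ≈ 166.93°
|G| = 1.1186e+09 / 1.1062e+07 ≈ 101.12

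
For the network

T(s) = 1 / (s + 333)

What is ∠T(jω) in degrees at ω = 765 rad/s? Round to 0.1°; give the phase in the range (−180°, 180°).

Substitute s = j765:
Numerator: 1 = 1 + j0
Denominator: (j765) + 333 = 333 + j765
|N| = √(1² + 0²) ≈ 1, ∠N ≈ 0.00°
|D| = √(333² + 765²) ≈ 834.33, ∠D ≈ 66.48°
∠T = 0.00° − 66.48° = -66.48°

-66.5°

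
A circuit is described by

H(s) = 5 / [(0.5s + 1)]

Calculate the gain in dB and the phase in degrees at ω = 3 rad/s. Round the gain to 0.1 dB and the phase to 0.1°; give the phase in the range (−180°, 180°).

At ω = 3 rad/s:
pole (1 + j3·0.5) = 1 + j1.5 → |·| ≈ 1.8028, ∠ ≈ 56.31°
|H| = 5 · 1 / (1.8028) ≈ 2.7735
Gain = 20 log₁₀(2.7735) ≈ 8.86 dB
∠H = (0°) − (56.31°) = -56.31°

8.9 dB, -56.3°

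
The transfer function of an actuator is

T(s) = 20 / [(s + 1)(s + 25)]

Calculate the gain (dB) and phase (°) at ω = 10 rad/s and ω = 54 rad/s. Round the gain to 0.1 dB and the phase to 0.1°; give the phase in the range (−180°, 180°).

At s = jω = j10:
pole (s+1): 1 + j10 → |·| = √(1²+10²) = √101 ≈ 10.05, ∠ = arctan(10/1) ≈ 84.29°
pole (s+25): 25 + j10 → |·| = √(25²+10²) = √725 ≈ 26.926, ∠ = arctan(10/25) ≈ 21.80°
|T| = 20 / 270.61 ≈ 0.073907
Gain = 20 log₁₀(0.073907) ≈ -22.63 dB
∠T = 0.00° − 106.09° = -106.09°

At s = jω = j54:
pole (s+1): 1 + j54 → |·| = √(1²+54²) = √2917 ≈ 54.009, ∠ = arctan(54/1) ≈ 88.94°
pole (s+25): 25 + j54 → |·| = √(25²+54²) = √3541 ≈ 59.506, ∠ = arctan(54/25) ≈ 65.16°
|T| = 20 / 3213.9 ≈ 0.006223
Gain = 20 log₁₀(0.006223) ≈ -44.12 dB
∠T = 0.00° − 154.10° = -154.10°

ω = 10: -22.6 dB, -106.1°; ω = 54: -44.1 dB, -154.1°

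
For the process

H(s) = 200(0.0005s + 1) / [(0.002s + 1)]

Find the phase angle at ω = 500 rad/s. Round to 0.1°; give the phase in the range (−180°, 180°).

At ω = 500 rad/s:
zero (1 + j500·0.0005) = 1 + j0.25 → |·| ≈ 1.0308, ∠ ≈ 14.04°
pole (1 + j500·0.002) = 1 + j1 → |·| ≈ 1.4142, ∠ ≈ 45.00°
∠H = (14.04°) − (45.00°) = -30.96°

-31.0°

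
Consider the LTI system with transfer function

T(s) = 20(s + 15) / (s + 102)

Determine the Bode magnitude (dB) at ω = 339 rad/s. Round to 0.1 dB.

25.7 dB

At s = jω = j339:
zero (s+15): 15 + j339 → |·| = √(15²+339²) = √115146 ≈ 339.33, ∠ = arctan(339/15) ≈ 87.47°
pole (s+102): 102 + j339 → |·| = √(102²+339²) = √125325 ≈ 354.01, ∠ = arctan(339/102) ≈ 73.25°
|T| = 20 · 339.33 / 354.01 ≈ 19.171
Gain = 20 log₁₀(19.171) ≈ 25.65 dB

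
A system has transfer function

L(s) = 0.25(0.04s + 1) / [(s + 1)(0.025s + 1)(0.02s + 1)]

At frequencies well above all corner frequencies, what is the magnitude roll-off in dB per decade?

-40 dB/decade

Each pole contributes −20 dB/decade at high frequency; each zero contributes +20 dB/decade.
Net: 1 zero(s) − 3 pole(s) → -40 dB/decade.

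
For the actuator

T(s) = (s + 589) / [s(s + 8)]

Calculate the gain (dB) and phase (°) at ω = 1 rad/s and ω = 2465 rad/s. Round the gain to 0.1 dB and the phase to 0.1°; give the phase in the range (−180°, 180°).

At s = jω = j1:
zero (s+589): 589 + j1 → |·| = √(589²+1²) = √346922 ≈ 589, ∠ = arctan(1/589) ≈ 0.10°
pole (s+8): 8 + j1 → |·| = √(8²+1²) = √65 ≈ 8.0623, ∠ = arctan(1/8) ≈ 7.13°
pole at origin: |s| = 1, ∠ = 90.00° (in denominator)
|T| = 1 · 589 / 8.0623 ≈ 73.056
Gain = 20 log₁₀(73.056) ≈ 37.27 dB
∠T = 0.10° − 97.13° = -97.03°

At s = jω = j2465:
zero (s+589): 589 + j2465 → |·| = √(589²+2465²) = √6423146 ≈ 2534.4, ∠ = arctan(2465/589) ≈ 76.56°
pole (s+8): 8 + j2465 → |·| = √(8²+2465²) = √6076289 ≈ 2465, ∠ = arctan(2465/8) ≈ 89.81°
pole at origin: |s| = 2465, ∠ = 90.00° (in denominator)
|T| = 1 · 2534.4 / 6.0762e+06 ≈ 0.0004171
Gain = 20 log₁₀(0.0004171) ≈ -67.60 dB
∠T = 76.56° − 179.81° = -103.25°

ω = 1: 37.3 dB, -97.0°; ω = 2465: -67.6 dB, -103.3°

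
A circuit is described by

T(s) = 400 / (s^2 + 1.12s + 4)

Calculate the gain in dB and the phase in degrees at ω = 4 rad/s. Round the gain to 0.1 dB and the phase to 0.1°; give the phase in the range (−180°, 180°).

29.9 dB, -159.5°

At s = jω = j4:
quadratic: (j4)² + 1.12·j4 + 4 = -12 + j4.48 → |·| ≈ 12.809, ∠ ≈ 159.53°
|T| = 400 / 12.809 ≈ 31.228
Gain = 20 log₁₀(31.228) ≈ 29.89 dB
∠T = 0.00° − 159.53° = -159.53°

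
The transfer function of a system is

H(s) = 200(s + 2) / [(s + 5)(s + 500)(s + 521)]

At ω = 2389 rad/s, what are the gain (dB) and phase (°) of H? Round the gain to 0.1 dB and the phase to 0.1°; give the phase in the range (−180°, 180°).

At s = jω = j2389:
zero (s+2): 2 + j2389 → |·| = √(2²+2389²) = √5707325 ≈ 2389, ∠ = arctan(2389/2) ≈ 89.95°
pole (s+5): 5 + j2389 → |·| = √(5²+2389²) = √5707346 ≈ 2389, ∠ = arctan(2389/5) ≈ 89.88°
pole (s+500): 500 + j2389 → |·| = √(500²+2389²) = √5957321 ≈ 2440.8, ∠ = arctan(2389/500) ≈ 78.18°
pole (s+521): 521 + j2389 → |·| = √(521²+2389²) = √5978762 ≈ 2445.2, ∠ = arctan(2389/521) ≈ 77.70°
|H| = 200 · 2389 / 1.4258e+10 ≈ 3.3511e-05
Gain = 20 log₁₀(3.3511e-05) ≈ -89.50 dB
∠H = 89.95° − 245.76° = -155.81°

-89.5 dB, -155.8°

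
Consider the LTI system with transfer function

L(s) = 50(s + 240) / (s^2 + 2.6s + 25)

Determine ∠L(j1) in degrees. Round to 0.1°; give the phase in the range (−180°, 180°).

At s = jω = j1:
zero (s+240): 240 + j1 → |·| = √(240²+1²) = √57601 ≈ 240, ∠ = arctan(1/240) ≈ 0.24°
quadratic: (j1)² + 2.6·j1 + 25 = 24 + j2.6 → |·| ≈ 24.14, ∠ ≈ 6.18°
∠L = 0.24° − 6.18° = -5.94°

-5.9°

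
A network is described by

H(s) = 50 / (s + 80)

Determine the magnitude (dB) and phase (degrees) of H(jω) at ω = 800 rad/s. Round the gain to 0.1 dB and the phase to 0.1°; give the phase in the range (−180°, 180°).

-24.1 dB, -84.3°

Substitute s = j800:
Numerator: 50 = 50 + j0
Denominator: (j800) + 80 = 80 + j800
|N| = √(50² + 0²) ≈ 50, ∠N ≈ 0.00°
|D| = √(80² + 800²) ≈ 803.99, ∠D ≈ 84.29°
|H| = 50 / 803.99 ≈ 0.06219
Gain = 20 log₁₀(0.06219) ≈ -24.13 dB
∠H = 0.00° − 84.29° = -84.29°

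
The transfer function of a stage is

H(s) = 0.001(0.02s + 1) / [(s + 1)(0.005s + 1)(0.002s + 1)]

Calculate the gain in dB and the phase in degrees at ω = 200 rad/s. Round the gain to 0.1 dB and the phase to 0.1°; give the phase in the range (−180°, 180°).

-97.4 dB, -80.6°

At ω = 200 rad/s:
zero (1 + j200·0.02) = 1 + j4 → |·| ≈ 4.1231, ∠ ≈ 75.96°
pole (1 + j200·1) = 1 + j200 → |·| ≈ 200, ∠ ≈ 89.71°
pole (1 + j200·0.005) = 1 + j1 → |·| ≈ 1.4142, ∠ ≈ 45.00°
pole (1 + j200·0.002) = 1 + j0.4 → |·| ≈ 1.077, ∠ ≈ 21.80°
|H| = 0.001 · 4.1231 / (200 · 1.4142 · 1.077) ≈ 1.3535e-05
Gain = 20 log₁₀(1.3535e-05) ≈ -97.37 dB
∠H = (75.96°) − (89.71° + 45.00° + 21.80°) = -80.55°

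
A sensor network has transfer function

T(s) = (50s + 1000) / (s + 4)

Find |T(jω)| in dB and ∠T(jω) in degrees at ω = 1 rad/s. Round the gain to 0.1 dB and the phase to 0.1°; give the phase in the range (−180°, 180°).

47.7 dB, -11.2°

Substitute s = j1:
Numerator: 50(j1) + 1000 = 1000 + j50
Denominator: (j1) + 4 = 4 + j1
|N| = √(1000² + 50²) ≈ 1001.2, ∠N ≈ 2.86°
|D| = √(4² + 1²) ≈ 4.1231, ∠D ≈ 14.04°
|T| = 1001.2 / 4.1231 ≈ 242.83
Gain = 20 log₁₀(242.83) ≈ 47.71 dB
∠T = 2.86° − 14.04° = -11.18°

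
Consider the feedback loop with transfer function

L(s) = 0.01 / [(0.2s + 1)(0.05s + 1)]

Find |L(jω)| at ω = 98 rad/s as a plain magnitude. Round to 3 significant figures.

At ω = 98 rad/s:
pole (1 + j98·0.2) = 1 + j19.6 → |·| ≈ 19.625, ∠ ≈ 87.08°
pole (1 + j98·0.05) = 1 + j4.9 → |·| ≈ 5.001, ∠ ≈ 78.47°
|L| = 0.01 · 1 / (19.625 · 5.001) ≈ 0.00010189

0.000102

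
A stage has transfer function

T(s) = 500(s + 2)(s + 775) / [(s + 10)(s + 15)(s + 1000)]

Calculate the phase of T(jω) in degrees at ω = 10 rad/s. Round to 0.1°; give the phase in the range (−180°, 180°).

0.2°

At s = jω = j10:
zero (s+2): 2 + j10 → |·| = √(2²+10²) = √104 ≈ 10.198, ∠ = arctan(10/2) ≈ 78.69°
zero (s+775): 775 + j10 → |·| = √(775²+10²) = √600725 ≈ 775.06, ∠ = arctan(10/775) ≈ 0.74°
pole (s+10): 10 + j10 → |·| = √(10²+10²) = √200 ≈ 14.142, ∠ = arctan(10/10) ≈ 45.00°
pole (s+15): 15 + j10 → |·| = √(15²+10²) = √325 ≈ 18.028, ∠ = arctan(10/15) ≈ 33.69°
pole (s+1000): 1000 + j10 → |·| = √(1000²+10²) = √1000100 ≈ 1000, ∠ = arctan(10/1000) ≈ 0.57°
∠T = 79.43° − 79.26° = 0.17°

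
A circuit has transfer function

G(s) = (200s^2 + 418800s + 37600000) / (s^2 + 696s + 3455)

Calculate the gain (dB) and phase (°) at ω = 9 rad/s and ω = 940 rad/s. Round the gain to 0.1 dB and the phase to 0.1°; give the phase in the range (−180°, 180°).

ω = 9: 74.5 dB, -56.0°; ω = 940: 51.6 dB, -33.9°

Substitute s = j9:
Numerator: 200(j9)^2 + 418800(j9) + 37600000 = 37583800 + j3769200
Denominator: (j9)^2 + 696(j9) + 3455 = 3374 + j6264
|N| = √(37583800² + 3769200²) ≈ 3.7772e+07, ∠N ≈ 5.73°
|D| = √(3374² + 6264²) ≈ 7114.9, ∠D ≈ 61.69°
|G| = 3.7772e+07 / 7114.9 ≈ 5308.9
Gain = 20 log₁₀(5308.9) ≈ 74.50 dB
∠G = 5.73° − 61.69° = -55.96°

Substitute s = j940:
Numerator: 200(j940)^2 + 418800(j940) + 37600000 = -139120000 + j393672000
Denominator: (j940)^2 + 696(j940) + 3455 = -880145 + j654240
|N| = √(139120000² + 393672000²) ≈ 4.1753e+08, ∠N ≈ 109.46°
|D| = √(880145² + 654240²) ≈ 1.0967e+06, ∠D ≈ 143.38°
|G| = 4.1753e+08 / 1.0967e+06 ≈ 380.71
Gain = 20 log₁₀(380.71) ≈ 51.61 dB
∠G = 109.46° − 143.38° = -33.92°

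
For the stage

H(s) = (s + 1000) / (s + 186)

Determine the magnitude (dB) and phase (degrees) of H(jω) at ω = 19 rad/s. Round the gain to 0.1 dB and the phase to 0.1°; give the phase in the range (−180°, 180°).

14.6 dB, -4.7°

Substitute s = j19:
Numerator: (j19) + 1000 = 1000 + j19
Denominator: (j19) + 186 = 186 + j19
|N| = √(1000² + 19²) ≈ 1000.2, ∠N ≈ 1.09°
|D| = √(186² + 19²) ≈ 186.97, ∠D ≈ 5.83°
|H| = 1000.2 / 186.97 ≈ 5.3495
Gain = 20 log₁₀(5.3495) ≈ 14.57 dB
∠H = 1.09° − 5.83° = -4.74°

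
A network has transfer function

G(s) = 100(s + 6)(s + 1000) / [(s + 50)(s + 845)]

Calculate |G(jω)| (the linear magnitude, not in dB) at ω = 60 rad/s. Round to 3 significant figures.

91.3

At s = jω = j60:
zero (s+6): 6 + j60 → |·| = √(6²+60²) = √3636 ≈ 60.299, ∠ = arctan(60/6) ≈ 84.29°
zero (s+1000): 1000 + j60 → |·| = √(1000²+60²) = √1003600 ≈ 1001.8, ∠ = arctan(60/1000) ≈ 3.43°
pole (s+50): 50 + j60 → |·| = √(50²+60²) = √6100 ≈ 78.102, ∠ = arctan(60/50) ≈ 50.19°
pole (s+845): 845 + j60 → |·| = √(845²+60²) = √717625 ≈ 847.13, ∠ = arctan(60/845) ≈ 4.06°
|G| = 100 · 60408 / 66163 ≈ 91.302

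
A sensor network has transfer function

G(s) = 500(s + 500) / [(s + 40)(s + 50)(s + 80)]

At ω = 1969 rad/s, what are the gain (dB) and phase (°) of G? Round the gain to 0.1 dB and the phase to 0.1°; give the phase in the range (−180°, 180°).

At s = jω = j1969:
zero (s+500): 500 + j1969 → |·| = √(500²+1969²) = √4126961 ≈ 2031.5, ∠ = arctan(1969/500) ≈ 75.75°
pole (s+40): 40 + j1969 → |·| = √(40²+1969²) = √3878561 ≈ 1969.4, ∠ = arctan(1969/40) ≈ 88.84°
pole (s+50): 50 + j1969 → |·| = √(50²+1969²) = √3879461 ≈ 1969.6, ∠ = arctan(1969/50) ≈ 88.55°
pole (s+80): 80 + j1969 → |·| = √(80²+1969²) = √3883361 ≈ 1970.6, ∠ = arctan(1969/80) ≈ 87.67°
|G| = 500 · 2031.5 / 7.6438e+09 ≈ 0.00013289
Gain = 20 log₁₀(0.00013289) ≈ -77.53 dB
∠G = 75.75° − 265.06° = -189.31° ≡ 170.69° (principal value)

-77.5 dB, 170.7°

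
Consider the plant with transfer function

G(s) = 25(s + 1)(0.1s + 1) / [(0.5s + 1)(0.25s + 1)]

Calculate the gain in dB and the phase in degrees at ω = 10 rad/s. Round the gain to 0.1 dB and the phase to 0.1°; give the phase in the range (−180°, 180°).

28.3 dB, -17.6°

At ω = 10 rad/s:
zero (1 + j10·1) = 1 + j10 → |·| ≈ 10.05, ∠ ≈ 84.29°
zero (1 + j10·0.1) = 1 + j1 → |·| ≈ 1.4142, ∠ ≈ 45.00°
pole (1 + j10·0.5) = 1 + j5 → |·| ≈ 5.099, ∠ ≈ 78.69°
pole (1 + j10·0.25) = 1 + j2.5 → |·| ≈ 2.6926, ∠ ≈ 68.20°
|G| = 25 · 10.05 · 1.4142 / (5.099 · 2.6926) ≈ 25.88
Gain = 20 log₁₀(25.88) ≈ 28.26 dB
∠G = (84.29° + 45.00°) − (78.69° + 68.20°) = -17.60°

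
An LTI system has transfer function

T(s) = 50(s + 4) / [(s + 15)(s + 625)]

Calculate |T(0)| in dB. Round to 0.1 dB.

-33.4 dB

T(0) = 50·4 / (15·625) ≈ 0.021333
20 log₁₀(0.021333) ≈ -33.42 dB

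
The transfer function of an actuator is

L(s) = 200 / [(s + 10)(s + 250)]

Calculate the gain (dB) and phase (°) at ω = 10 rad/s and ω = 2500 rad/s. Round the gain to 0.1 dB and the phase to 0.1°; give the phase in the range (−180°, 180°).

At s = jω = j10:
pole (s+10): 10 + j10 → |·| = √(10²+10²) = √200 ≈ 14.142, ∠ = arctan(10/10) ≈ 45.00°
pole (s+250): 250 + j10 → |·| = √(250²+10²) = √62600 ≈ 250.2, ∠ = arctan(10/250) ≈ 2.29°
|L| = 200 / 3538.3 ≈ 0.056524
Gain = 20 log₁₀(0.056524) ≈ -24.96 dB
∠L = 0.00° − 47.29° = -47.29°

At s = jω = j2500:
pole (s+10): 10 + j2500 → |·| = √(10²+2500²) = √6250100 ≈ 2500, ∠ = arctan(2500/10) ≈ 89.77°
pole (s+250): 250 + j2500 → |·| = √(250²+2500²) = √6312500 ≈ 2512.5, ∠ = arctan(2500/250) ≈ 84.29°
|L| = 200 / 6.2812e+06 ≈ 3.1841e-05
Gain = 20 log₁₀(3.1841e-05) ≈ -89.94 dB
∠L = 0.00° − 174.06° = -174.06°

ω = 10: -25.0 dB, -47.3°; ω = 2500: -89.9 dB, -174.1°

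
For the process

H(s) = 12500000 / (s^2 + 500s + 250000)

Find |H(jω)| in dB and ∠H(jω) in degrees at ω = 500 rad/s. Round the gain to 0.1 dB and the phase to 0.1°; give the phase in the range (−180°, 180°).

34.0 dB, -90.0°

At s = jω = j500:
quadratic: (j500)² + 500·j500 + 250000 = 0 + j250000 → |·| ≈ 2.5e+05, ∠ ≈ 90.00°
|H| = 12500000 / 2.5e+05 ≈ 50
Gain = 20 log₁₀(50) ≈ 33.98 dB
∠H = 0.00° − 90.00° = -90.00°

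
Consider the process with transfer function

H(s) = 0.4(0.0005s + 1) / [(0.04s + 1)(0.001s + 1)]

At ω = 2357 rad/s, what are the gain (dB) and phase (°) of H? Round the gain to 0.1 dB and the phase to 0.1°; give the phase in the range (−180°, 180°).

-51.8 dB, -106.7°

At ω = 2357 rad/s:
zero (1 + j2357·0.0005) = 1 + j1.1785 → |·| ≈ 1.5456, ∠ ≈ 49.68°
pole (1 + j2357·0.04) = 1 + j94.28 → |·| ≈ 94.285, ∠ ≈ 89.39°
pole (1 + j2357·0.001) = 1 + j2.357 → |·| ≈ 2.5604, ∠ ≈ 67.01°
|H| = 0.4 · 1.5456 / (94.285 · 2.5604) ≈ 0.002561
Gain = 20 log₁₀(0.002561) ≈ -51.83 dB
∠H = (49.68°) − (89.39° + 67.01°) = -106.72°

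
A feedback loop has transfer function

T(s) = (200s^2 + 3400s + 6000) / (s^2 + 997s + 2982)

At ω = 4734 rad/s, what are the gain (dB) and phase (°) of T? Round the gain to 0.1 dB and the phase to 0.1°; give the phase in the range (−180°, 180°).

Substitute s = j4734:
Numerator: 200(j4734)^2 + 3400(j4734) + 6000 = -4482145200 + j16095600
Denominator: (j4734)^2 + 997(j4734) + 2982 = -22407774 + j4719798
|N| = √(4482145200² + 16095600²) ≈ 4.4822e+09, ∠N ≈ 179.79°
|D| = √(22407774² + 4719798²) ≈ 2.2899e+07, ∠D ≈ 168.11°
|T| = 4.4822e+09 / 2.2899e+07 ≈ 195.74
Gain = 20 log₁₀(195.74) ≈ 45.83 dB
∠T = 179.79° − 168.11° = 11.68°

45.8 dB, 11.7°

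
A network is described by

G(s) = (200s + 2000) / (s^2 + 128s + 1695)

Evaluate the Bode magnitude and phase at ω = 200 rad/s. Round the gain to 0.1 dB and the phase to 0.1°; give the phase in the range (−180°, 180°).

Substitute s = j200:
Numerator: 200(j200) + 2000 = 2000 + j40000
Denominator: (j200)^2 + 128(j200) + 1695 = -38305 + j25600
|N| = √(2000² + 40000²) ≈ 40050, ∠N ≈ 87.14°
|D| = √(38305² + 25600²) ≈ 46072, ∠D ≈ 146.24°
|G| = 40050 / 46072 ≈ 0.86929
Gain = 20 log₁₀(0.86929) ≈ -1.22 dB
∠G = 87.14° − 146.24° = -59.10°

-1.2 dB, -59.1°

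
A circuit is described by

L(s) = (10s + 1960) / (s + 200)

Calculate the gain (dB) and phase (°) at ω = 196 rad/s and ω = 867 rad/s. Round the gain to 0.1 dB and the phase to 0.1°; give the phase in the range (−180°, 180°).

Substitute s = j196:
Numerator: 10(j196) + 1960 = 1960 + j1960
Denominator: (j196) + 200 = 200 + j196
|N| = √(1960² + 1960²) ≈ 2771.9, ∠N ≈ 45.00°
|D| = √(200² + 196²) ≈ 280.03, ∠D ≈ 44.42°
|L| = 2771.9 / 280.03 ≈ 9.8986
Gain = 20 log₁₀(9.8986) ≈ 19.91 dB
∠L = 45.00° − 44.42° = 0.58°

Substitute s = j867:
Numerator: 10(j867) + 1960 = 1960 + j8670
Denominator: (j867) + 200 = 200 + j867
|N| = √(1960² + 8670²) ≈ 8888.8, ∠N ≈ 77.26°
|D| = √(200² + 867²) ≈ 889.77, ∠D ≈ 77.01°
|L| = 8888.8 / 889.77 ≈ 9.99
Gain = 20 log₁₀(9.99) ≈ 19.99 dB
∠L = 77.26° − 77.01° = 0.25°

ω = 196: 19.9 dB, 0.6°; ω = 867: 20.0 dB, 0.3°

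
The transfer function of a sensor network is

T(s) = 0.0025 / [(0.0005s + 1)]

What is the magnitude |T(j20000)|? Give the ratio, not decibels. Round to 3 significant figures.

At ω = 20000 rad/s:
pole (1 + j20000·0.0005) = 1 + j10 → |·| ≈ 10.05, ∠ ≈ 84.29°
|T| = 0.0025 · 1 / (10.05) ≈ 0.00024876

0.000249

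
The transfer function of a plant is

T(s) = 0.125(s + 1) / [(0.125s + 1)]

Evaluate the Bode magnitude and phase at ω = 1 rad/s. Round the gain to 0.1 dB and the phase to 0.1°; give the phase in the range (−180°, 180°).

-15.1 dB, 37.9°

At ω = 1 rad/s:
zero (1 + j1·1) = 1 + j1 → |·| ≈ 1.4142, ∠ ≈ 45.00°
pole (1 + j1·0.125) = 1 + j0.125 → |·| ≈ 1.0078, ∠ ≈ 7.13°
|T| = 0.125 · 1.4142 / (1.0078) ≈ 0.17541
Gain = 20 log₁₀(0.17541) ≈ -15.12 dB
∠T = (45.00°) − (7.13°) = 37.87°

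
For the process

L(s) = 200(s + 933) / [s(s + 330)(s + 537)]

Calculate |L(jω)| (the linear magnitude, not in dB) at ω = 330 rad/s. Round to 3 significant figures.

0.00204

At s = jω = j330:
zero (s+933): 933 + j330 → |·| = √(933²+330²) = √979389 ≈ 989.64, ∠ = arctan(330/933) ≈ 19.48°
pole (s+330): 330 + j330 → |·| = √(330²+330²) = √217800 ≈ 466.69, ∠ = arctan(330/330) ≈ 45.00°
pole (s+537): 537 + j330 → |·| = √(537²+330²) = √397269 ≈ 630.29, ∠ = arctan(330/537) ≈ 31.57°
pole at origin: |s| = 330, ∠ = 90.00° (in denominator)
|L| = 200 · 989.64 / 9.707e+07 ≈ 0.002039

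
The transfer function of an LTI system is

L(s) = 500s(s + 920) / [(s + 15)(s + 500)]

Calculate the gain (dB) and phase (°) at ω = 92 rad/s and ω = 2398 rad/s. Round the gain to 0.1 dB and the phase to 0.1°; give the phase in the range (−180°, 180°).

ω = 92: 59.1 dB, 4.5°; ω = 2398: 54.4 dB, -8.9°

At s = jω = j92:
zero (s+920): 920 + j92 → |·| = √(920²+92²) = √854864 ≈ 924.59, ∠ = arctan(92/920) ≈ 5.71°
zero at origin: s = j92 → |·| = 92, ∠ = 90.00°
pole (s+15): 15 + j92 → |·| = √(15²+92²) = √8689 ≈ 93.215, ∠ = arctan(92/15) ≈ 80.74°
pole (s+500): 500 + j92 → |·| = √(500²+92²) = √258464 ≈ 508.39, ∠ = arctan(92/500) ≈ 10.43°
|L| = 500 · 85062 / 47390 ≈ 897.47
Gain = 20 log₁₀(897.47) ≈ 59.06 dB
∠L = 95.71° − 91.17° = 4.54°

At s = jω = j2398:
zero (s+920): 920 + j2398 → |·| = √(920²+2398²) = √6596804 ≈ 2568.4, ∠ = arctan(2398/920) ≈ 69.01°
zero at origin: s = j2398 → |·| = 2398, ∠ = 90.00°
pole (s+15): 15 + j2398 → |·| = √(15²+2398²) = √5750629 ≈ 2398, ∠ = arctan(2398/15) ≈ 89.64°
pole (s+500): 500 + j2398 → |·| = √(500²+2398²) = √6000404 ≈ 2449.6, ∠ = arctan(2398/500) ≈ 78.22°
|L| = 500 · 6.159e+06 / 5.8741e+06 ≈ 524.25
Gain = 20 log₁₀(524.25) ≈ 54.39 dB
∠L = 159.01° − 167.86° = -8.85°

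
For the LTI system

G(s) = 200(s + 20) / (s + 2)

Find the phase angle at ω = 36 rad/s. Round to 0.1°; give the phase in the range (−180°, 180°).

At s = jω = j36:
zero (s+20): 20 + j36 → |·| = √(20²+36²) = √1696 ≈ 41.183, ∠ = arctan(36/20) ≈ 60.95°
pole (s+2): 2 + j36 → |·| = √(2²+36²) = √1300 ≈ 36.056, ∠ = arctan(36/2) ≈ 86.82°
∠G = 60.95° − 86.82° = -25.87°

-25.9°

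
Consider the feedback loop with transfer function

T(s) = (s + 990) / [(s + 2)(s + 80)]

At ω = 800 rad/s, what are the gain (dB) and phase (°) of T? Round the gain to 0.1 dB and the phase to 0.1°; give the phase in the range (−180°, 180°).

-54.1 dB, -135.2°

At s = jω = j800:
zero (s+990): 990 + j800 → |·| = √(990²+800²) = √1620100 ≈ 1272.8, ∠ = arctan(800/990) ≈ 38.94°
pole (s+2): 2 + j800 → |·| = √(2²+800²) = √640004 ≈ 800, ∠ = arctan(800/2) ≈ 89.86°
pole (s+80): 80 + j800 → |·| = √(80²+800²) = √646400 ≈ 803.99, ∠ = arctan(800/80) ≈ 84.29°
|T| = 1 · 1272.8 / 6.4319e+05 ≈ 0.0019789
Gain = 20 log₁₀(0.0019789) ≈ -54.07 dB
∠T = 38.94° − 174.15° = -135.21°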